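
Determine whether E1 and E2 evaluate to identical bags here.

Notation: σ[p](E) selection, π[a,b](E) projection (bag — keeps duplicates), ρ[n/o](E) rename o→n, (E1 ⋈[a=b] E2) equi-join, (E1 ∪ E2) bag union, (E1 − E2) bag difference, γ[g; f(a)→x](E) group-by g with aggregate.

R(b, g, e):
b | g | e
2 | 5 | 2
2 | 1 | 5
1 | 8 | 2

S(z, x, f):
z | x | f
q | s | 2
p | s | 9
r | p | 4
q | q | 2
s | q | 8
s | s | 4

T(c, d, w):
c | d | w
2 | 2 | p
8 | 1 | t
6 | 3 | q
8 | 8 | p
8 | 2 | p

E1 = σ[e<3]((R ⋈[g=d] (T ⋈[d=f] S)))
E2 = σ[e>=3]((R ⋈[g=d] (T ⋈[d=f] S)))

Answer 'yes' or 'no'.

E1 stepwise |·|:
  R → 3
  T → 5
  S → 6
  (T ⋈[d=f] S) → 5
  (R ⋈[g=d] (T ⋈[d=f] S)) → 1
  σ[e<3]((R ⋈[g=d] (T ⋈[d=f] S))) → 1
E2 stepwise |·|:
  R → 3
  T → 5
  S → 6
  (T ⋈[d=f] S) → 5
  (R ⋈[g=d] (T ⋈[d=f] S)) → 1
  σ[e>=3]((R ⋈[g=d] (T ⋈[d=f] S))) → 0

E1 result:
b | g | e | c | d | w | z | x | f
1 | 8 | 2 | 8 | 8 | p | s | q | 8
E2 result:
b | g | e | c | d | w | z | x | f
(0 rows)
Witness: (1, 8, 2, 8, 8, 'p', 's', 'q', 8) appears 1× in E1 but 0× in E2.

no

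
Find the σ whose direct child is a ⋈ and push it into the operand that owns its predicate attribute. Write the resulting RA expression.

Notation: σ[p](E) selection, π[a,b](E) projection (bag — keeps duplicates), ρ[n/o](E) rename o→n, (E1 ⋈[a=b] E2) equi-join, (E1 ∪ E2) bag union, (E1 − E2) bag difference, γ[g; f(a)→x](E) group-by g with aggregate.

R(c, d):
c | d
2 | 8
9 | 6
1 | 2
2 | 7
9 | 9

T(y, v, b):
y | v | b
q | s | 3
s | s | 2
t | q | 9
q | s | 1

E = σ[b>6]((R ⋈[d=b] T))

σ filters on b, owned by the right side.
E' = (R ⋈[d=b] σ[b>6](T))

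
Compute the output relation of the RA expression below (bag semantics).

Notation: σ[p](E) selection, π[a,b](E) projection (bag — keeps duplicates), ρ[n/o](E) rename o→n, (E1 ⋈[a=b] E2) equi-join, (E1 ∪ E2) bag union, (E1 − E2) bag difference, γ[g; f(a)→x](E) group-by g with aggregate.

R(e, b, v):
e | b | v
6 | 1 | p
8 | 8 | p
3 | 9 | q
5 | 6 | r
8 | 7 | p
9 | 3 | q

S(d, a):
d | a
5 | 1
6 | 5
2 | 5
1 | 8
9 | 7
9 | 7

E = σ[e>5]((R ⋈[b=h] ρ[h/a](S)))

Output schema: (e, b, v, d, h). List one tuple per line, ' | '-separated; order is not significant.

Per-node cardinality:
  R → 6
  S → 6
  ρ[h/a](S) → 6
  (R ⋈[b=h] ρ[h/a](S)) → 4
  σ[e>5]((R ⋈[b=h] ρ[h/a](S))) → 4

== RESULT ==
e | b | v | d | h
6 | 1 | p | 5 | 1
8 | 7 | p | 9 | 7
8 | 7 | p | 9 | 7
8 | 8 | p | 1 | 8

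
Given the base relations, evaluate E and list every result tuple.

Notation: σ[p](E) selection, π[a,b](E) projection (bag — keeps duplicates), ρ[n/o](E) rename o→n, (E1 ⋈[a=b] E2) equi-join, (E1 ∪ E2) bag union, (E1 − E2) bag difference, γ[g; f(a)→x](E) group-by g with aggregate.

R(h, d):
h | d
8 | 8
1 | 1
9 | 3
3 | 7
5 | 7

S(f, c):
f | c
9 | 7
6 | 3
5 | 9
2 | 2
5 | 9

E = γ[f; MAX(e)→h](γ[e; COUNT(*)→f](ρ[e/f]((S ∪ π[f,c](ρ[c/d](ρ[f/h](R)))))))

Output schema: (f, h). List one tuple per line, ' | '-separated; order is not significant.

Row counts bottom-up:
  S → 5
  R → 5
  ρ[f/h](R) → 5
  ρ[c/d](ρ[f/h](R)) → 5
  π[f,c](ρ[c/d](ρ[f/h](R))) → 5
  (S ∪ π[f,c](ρ[c/d](ρ[f/h](R)))) → 10
  ρ[e/f]((S ∪ π[f,c](ρ[c/d](ρ[f/h](R))))) → 10
  γ[e; COUNT(*)→f](ρ[e/f]((S ∪ π[f,c](ρ[c/d](ρ[f/h](R)))))) → 7
  γ[f; MAX(e)→h](γ[e; COUNT(*)→f](ρ[e/f]((S ∪ π[f,c](ρ[c/d](ρ[f/h](R))))))) → 3

== RESULT ==
f | h
1 | 8
2 | 9
3 | 5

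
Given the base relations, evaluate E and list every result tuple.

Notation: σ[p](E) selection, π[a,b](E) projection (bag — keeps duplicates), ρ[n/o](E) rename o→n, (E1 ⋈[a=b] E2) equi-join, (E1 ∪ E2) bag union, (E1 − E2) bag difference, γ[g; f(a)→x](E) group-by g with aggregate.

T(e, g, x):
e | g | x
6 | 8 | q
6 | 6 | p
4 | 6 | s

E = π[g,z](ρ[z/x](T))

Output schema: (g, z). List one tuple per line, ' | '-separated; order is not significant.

Subexpression sizes:
  T → 3
  ρ[z/x](T) → 3
  π[g,z](ρ[z/x](T)) → 3

== RESULT ==
g | z
6 | p
6 | s
8 | q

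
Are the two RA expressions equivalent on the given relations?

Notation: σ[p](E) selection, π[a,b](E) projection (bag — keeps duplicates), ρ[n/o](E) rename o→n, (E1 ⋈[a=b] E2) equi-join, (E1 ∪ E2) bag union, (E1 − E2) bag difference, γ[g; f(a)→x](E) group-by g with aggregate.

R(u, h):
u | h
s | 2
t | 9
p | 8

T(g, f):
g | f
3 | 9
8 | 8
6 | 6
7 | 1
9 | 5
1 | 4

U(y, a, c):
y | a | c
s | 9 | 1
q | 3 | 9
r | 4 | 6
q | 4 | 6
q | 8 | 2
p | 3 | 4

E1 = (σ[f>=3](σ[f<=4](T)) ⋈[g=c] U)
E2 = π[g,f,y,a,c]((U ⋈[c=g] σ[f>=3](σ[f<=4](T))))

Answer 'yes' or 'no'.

E1 row counts bottom-up:
  T → 6
  σ[f<=4](T) → 2
  σ[f>=3](σ[f<=4](T)) → 1
  U → 6
  (σ[f>=3](σ[f<=4](T)) ⋈[g=c] U) → 1
E2 row counts bottom-up:
  U → 6
  T → 6
  σ[f<=4](T) → 2
  σ[f>=3](σ[f<=4](T)) → 1
  (U ⋈[c=g] σ[f>=3](σ[f<=4](T))) → 1
  π[g,f,y,a,c]((U ⋈[c=g] σ[f>=3](σ[f<=4](T)))) → 1

E1 and E2 produce the same multiset:
g | f | y | a | c
1 | 4 | s | 9 | 1

yes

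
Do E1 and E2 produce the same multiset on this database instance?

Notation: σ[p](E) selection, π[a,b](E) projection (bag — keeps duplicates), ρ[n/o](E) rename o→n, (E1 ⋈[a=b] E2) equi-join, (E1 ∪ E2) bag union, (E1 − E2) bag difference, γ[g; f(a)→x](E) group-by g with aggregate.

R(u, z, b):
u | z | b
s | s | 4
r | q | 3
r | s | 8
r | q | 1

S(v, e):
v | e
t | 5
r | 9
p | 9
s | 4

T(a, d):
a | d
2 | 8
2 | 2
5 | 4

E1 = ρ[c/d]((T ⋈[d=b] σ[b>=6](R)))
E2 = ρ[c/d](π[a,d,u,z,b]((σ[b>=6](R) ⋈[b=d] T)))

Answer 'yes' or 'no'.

E1 subexpression sizes:
  T → 3
  R → 4
  σ[b>=6](R) → 1
  (T ⋈[d=b] σ[b>=6](R)) → 1
  ρ[c/d]((T ⋈[d=b] σ[b>=6](R))) → 1
E2 subexpression sizes:
  R → 4
  σ[b>=6](R) → 1
  T → 3
  (σ[b>=6](R) ⋈[b=d] T) → 1
  π[a,d,u,z,b]((σ[b>=6](R) ⋈[b=d] T)) → 1
  ρ[c/d](π[a,d,u,z,b]((σ[b>=6](R) ⋈[b=d] T))) → 1

E1 and E2 produce the same multiset:
a | c | u | z | b
2 | 8 | r | s | 8

yes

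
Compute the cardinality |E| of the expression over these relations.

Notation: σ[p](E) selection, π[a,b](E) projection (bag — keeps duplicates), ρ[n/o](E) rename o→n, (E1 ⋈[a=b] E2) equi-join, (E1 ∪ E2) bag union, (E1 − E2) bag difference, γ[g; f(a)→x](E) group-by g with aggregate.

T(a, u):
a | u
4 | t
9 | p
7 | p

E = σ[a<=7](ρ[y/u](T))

Row counts bottom-up:
  T → 3
  ρ[y/u](T) → 3
  σ[a<=7](ρ[y/u](T)) → 2

|E| = 2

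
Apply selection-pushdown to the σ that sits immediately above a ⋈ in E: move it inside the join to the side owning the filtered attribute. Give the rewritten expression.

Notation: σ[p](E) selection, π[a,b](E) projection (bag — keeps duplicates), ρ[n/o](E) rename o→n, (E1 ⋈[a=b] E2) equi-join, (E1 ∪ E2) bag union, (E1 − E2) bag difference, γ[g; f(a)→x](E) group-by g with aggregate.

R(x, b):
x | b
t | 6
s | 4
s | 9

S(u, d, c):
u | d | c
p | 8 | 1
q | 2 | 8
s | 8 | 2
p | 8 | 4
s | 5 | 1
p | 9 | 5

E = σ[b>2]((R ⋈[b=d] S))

σ filters on b, owned by the left side.
E' = (σ[b>2](R) ⋈[b=d] S)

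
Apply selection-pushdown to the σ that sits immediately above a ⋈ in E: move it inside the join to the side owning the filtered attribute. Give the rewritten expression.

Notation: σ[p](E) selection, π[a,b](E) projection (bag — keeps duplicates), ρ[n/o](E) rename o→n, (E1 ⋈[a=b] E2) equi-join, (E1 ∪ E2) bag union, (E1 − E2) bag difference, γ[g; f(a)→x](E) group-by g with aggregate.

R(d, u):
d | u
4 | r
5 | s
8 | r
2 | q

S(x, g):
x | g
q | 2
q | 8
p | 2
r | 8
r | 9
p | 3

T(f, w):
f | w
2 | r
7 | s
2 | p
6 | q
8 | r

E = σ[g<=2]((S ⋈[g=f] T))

σ filters on g, owned by the left side.
E' = (σ[g<=2](S) ⋈[g=f] T)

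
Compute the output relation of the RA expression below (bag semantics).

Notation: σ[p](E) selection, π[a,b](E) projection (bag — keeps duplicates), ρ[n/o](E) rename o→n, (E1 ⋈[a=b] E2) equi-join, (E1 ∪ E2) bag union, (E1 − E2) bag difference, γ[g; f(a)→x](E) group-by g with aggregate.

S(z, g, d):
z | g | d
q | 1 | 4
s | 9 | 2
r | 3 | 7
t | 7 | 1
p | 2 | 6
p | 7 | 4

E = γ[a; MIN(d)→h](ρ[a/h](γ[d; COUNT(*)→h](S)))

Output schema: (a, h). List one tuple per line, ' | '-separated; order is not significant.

Stepwise |·|:
  S → 6
  γ[d; COUNT(*)→h](S) → 5
  ρ[a/h](γ[d; COUNT(*)→h](S)) → 5
  γ[a; MIN(d)→h](ρ[a/h](γ[d; COUNT(*)→h](S))) → 2

== RESULT ==
a | h
1 | 1
2 | 4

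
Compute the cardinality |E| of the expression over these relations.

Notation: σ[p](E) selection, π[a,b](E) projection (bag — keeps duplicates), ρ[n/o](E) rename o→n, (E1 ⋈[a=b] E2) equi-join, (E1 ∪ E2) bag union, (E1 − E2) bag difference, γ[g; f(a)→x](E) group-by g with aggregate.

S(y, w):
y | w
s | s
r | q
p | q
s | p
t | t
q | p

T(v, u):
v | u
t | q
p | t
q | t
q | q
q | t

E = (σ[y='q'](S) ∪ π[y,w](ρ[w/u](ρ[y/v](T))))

Row counts bottom-up:
  S → 6
  σ[y='q'](S) → 1
  T → 5
  ρ[y/v](T) → 5
  ρ[w/u](ρ[y/v](T)) → 5
  π[y,w](ρ[w/u](ρ[y/v](T))) → 5
  (σ[y='q'](S) ∪ π[y,w](ρ[w/u](ρ[y/v](T)))) → 6

|E| = 6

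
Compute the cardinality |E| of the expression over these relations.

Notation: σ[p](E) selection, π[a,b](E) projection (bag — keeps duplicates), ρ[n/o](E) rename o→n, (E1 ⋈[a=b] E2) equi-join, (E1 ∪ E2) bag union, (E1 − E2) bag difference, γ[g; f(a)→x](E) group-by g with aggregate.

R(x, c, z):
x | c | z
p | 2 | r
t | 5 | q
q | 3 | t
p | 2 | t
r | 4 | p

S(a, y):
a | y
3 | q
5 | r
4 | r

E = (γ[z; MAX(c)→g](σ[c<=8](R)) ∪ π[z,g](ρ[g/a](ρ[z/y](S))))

Stepwise |·|:
  R → 5
  σ[c<=8](R) → 5
  γ[z; MAX(c)→g](σ[c<=8](R)) → 4
  S → 3
  ρ[z/y](S) → 3
  ρ[g/a](ρ[z/y](S)) → 3
  π[z,g](ρ[g/a](ρ[z/y](S))) → 3
  (γ[z; MAX(c)→g](σ[c<=8](R)) ∪ π[z,g](ρ[g/a](ρ[z/y](S)))) → 7

|E| = 7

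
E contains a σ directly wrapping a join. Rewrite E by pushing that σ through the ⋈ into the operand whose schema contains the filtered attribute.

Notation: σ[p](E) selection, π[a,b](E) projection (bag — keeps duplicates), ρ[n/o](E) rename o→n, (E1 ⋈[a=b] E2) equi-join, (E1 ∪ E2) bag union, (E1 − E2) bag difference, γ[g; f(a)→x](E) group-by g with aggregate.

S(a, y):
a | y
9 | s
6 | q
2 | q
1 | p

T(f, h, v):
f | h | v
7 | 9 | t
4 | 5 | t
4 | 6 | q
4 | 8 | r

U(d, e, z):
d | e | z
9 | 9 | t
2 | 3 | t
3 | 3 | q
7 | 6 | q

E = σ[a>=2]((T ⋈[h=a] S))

σ filters on a, owned by the right side.
E' = (T ⋈[h=a] σ[a>=2](S))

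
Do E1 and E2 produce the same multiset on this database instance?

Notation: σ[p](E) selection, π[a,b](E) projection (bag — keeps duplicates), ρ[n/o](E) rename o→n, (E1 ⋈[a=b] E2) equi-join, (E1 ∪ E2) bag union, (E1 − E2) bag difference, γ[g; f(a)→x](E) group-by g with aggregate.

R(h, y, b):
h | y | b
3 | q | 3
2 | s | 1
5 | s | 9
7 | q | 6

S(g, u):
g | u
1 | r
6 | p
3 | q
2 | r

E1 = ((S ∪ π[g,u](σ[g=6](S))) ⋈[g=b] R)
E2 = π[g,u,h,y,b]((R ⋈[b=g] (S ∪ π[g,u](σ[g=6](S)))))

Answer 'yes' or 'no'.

E1 row counts bottom-up:
  S → 4
  S → 4
  σ[g=6](S) → 1
  π[g,u](σ[g=6](S)) → 1
  (S ∪ π[g,u](σ[g=6](S))) → 5
  R → 4
  ((S ∪ π[g,u](σ[g=6](S))) ⋈[g=b] R) → 4
E2 row counts bottom-up:
  R → 4
  S → 4
  S → 4
  σ[g=6](S) → 1
  π[g,u](σ[g=6](S)) → 1
  (S ∪ π[g,u](σ[g=6](S))) → 5
  (R ⋈[b=g] (S ∪ π[g,u](σ[g=6](S)))) → 4
  π[g,u,h,y,b]((R ⋈[b=g] (S ∪ π[g,u](σ[g=6](S))))) → 4

E1 and E2 produce the same multiset:
g | u | h | y | b
1 | r | 2 | s | 1
3 | q | 3 | q | 3
6 | p | 7 | q | 6
6 | p | 7 | q | 6

yes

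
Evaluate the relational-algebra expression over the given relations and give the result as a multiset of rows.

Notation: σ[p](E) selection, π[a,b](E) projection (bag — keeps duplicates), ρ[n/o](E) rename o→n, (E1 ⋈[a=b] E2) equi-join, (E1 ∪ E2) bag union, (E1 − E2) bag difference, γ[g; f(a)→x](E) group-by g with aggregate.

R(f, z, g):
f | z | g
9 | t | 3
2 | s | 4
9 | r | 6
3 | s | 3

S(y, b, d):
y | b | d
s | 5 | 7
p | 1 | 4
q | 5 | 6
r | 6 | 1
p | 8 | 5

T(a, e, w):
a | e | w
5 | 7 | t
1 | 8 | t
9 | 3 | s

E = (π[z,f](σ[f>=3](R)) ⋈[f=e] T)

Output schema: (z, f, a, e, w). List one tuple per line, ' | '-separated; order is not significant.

Row counts bottom-up:
  R → 4
  σ[f>=3](R) → 3
  π[z,f](σ[f>=3](R)) → 3
  T → 3
  (π[z,f](σ[f>=3](R)) ⋈[f=e] T) → 1

== RESULT ==
z | f | a | e | w
s | 3 | 9 | 3 | s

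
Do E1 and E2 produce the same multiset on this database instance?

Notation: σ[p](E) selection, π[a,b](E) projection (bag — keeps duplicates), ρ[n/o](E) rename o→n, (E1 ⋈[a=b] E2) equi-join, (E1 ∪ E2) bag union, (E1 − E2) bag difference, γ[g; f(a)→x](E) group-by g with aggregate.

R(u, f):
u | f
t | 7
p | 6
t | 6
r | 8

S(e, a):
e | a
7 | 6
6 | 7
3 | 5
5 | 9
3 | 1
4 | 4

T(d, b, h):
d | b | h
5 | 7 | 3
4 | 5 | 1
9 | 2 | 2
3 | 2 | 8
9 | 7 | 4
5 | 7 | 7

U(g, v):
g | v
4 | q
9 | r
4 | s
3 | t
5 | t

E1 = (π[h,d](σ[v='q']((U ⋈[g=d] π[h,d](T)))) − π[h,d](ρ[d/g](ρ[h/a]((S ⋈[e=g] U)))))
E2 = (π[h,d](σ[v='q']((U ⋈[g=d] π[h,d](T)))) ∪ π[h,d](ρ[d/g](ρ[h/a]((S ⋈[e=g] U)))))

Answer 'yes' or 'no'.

E1 per-node cardinality:
  U → 5
  T → 6
  π[h,d](T) → 6
  (U ⋈[g=d] π[h,d](T)) → 7
  σ[v='q']((U ⋈[g=d] π[h,d](T))) → 1
  π[h,d](σ[v='q']((U ⋈[g=d] π[h,d](T)))) → 1
  S → 6
  U → 5
  (S ⋈[e=g] U) → 5
  ρ[h/a]((S ⋈[e=g] U)) → 5
  ρ[d/g](ρ[h/a]((S ⋈[e=g] U))) → 5
  π[h,d](ρ[d/g](ρ[h/a]((S ⋈[e=g] U)))) → 5
  (π[h,d](σ[v='q']((U ⋈[g=d] π[h,d](T)))) − π[h,d](ρ[d/g](ρ[h/a]((S ⋈[e=g] U))))) → 1
E2 per-node cardinality:
  U → 5
  T → 6
  π[h,d](T) → 6
  (U ⋈[g=d] π[h,d](T)) → 7
  σ[v='q']((U ⋈[g=d] π[h,d](T))) → 1
  π[h,d](σ[v='q']((U ⋈[g=d] π[h,d](T)))) → 1
  S → 6
  U → 5
  (S ⋈[e=g] U) → 5
  ρ[h/a]((S ⋈[e=g] U)) → 5
  ρ[d/g](ρ[h/a]((S ⋈[e=g] U))) → 5
  π[h,d](ρ[d/g](ρ[h/a]((S ⋈[e=g] U)))) → 5
  (π[h,d](σ[v='q']((U ⋈[g=d] π[h,d](T)))) ∪ π[h,d](ρ[d/g](ρ[h/a]((S ⋈[e=g] U))))) → 6

E1 result:
h | d
1 | 4
E2 result:
h | d
1 | 3
1 | 4
4 | 4
4 | 4
5 | 3
9 | 5
Witness: (4, 4) appears 0× in E1 but 2× in E2.

no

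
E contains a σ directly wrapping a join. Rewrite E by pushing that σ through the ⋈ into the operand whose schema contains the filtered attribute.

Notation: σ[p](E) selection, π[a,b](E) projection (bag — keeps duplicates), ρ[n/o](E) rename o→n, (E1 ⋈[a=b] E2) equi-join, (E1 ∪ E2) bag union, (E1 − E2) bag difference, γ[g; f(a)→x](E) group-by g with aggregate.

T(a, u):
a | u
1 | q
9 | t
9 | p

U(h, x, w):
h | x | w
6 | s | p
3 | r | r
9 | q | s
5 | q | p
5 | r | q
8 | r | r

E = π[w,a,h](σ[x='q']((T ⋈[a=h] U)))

σ filters on x, owned by the right side.
E' = π[w,a,h]((T ⋈[a=h] σ[x='q'](U)))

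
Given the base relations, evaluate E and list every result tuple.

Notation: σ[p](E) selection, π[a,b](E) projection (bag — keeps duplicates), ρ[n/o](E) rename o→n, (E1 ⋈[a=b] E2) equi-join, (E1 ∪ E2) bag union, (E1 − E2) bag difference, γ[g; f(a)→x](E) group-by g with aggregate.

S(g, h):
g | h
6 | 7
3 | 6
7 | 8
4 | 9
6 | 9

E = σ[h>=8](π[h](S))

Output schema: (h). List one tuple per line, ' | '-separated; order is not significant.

Subexpression sizes:
  S → 5
  π[h](S) → 5
  σ[h>=8](π[h](S)) → 3

== RESULT ==
h
8
9
9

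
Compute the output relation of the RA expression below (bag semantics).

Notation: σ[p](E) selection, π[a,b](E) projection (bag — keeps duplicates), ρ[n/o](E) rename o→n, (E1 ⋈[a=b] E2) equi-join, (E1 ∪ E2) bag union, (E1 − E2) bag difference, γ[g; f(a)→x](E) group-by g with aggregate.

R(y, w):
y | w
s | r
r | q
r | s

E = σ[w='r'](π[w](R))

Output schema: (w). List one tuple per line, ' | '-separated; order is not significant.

Per-node cardinality:
  R → 3
  π[w](R) → 3
  σ[w='r'](π[w](R)) → 1

== RESULT ==
w
r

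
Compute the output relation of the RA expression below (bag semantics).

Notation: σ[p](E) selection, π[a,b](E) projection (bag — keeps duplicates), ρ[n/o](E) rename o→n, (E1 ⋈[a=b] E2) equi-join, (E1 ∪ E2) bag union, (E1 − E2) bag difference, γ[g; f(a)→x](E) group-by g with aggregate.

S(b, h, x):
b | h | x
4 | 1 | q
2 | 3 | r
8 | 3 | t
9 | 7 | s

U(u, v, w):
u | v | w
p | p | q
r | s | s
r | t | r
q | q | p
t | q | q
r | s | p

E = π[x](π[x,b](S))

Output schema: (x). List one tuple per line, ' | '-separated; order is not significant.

Row counts bottom-up:
  S → 4
  π[x,b](S) → 4
  π[x](π[x,b](S)) → 4

== RESULT ==
x
q
r
s
t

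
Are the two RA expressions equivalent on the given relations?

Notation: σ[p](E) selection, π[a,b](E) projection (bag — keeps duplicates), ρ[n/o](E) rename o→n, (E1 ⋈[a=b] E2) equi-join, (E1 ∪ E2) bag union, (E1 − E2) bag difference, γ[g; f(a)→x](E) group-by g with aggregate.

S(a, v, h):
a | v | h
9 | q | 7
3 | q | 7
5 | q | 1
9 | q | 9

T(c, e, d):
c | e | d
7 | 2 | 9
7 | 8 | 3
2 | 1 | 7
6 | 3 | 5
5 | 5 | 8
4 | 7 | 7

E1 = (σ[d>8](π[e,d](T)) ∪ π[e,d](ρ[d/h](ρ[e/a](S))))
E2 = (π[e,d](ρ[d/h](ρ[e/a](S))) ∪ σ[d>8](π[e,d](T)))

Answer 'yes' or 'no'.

E1 subexpression sizes:
  T → 6
  π[e,d](T) → 6
  σ[d>8](π[e,d](T)) → 1
  S → 4
  ρ[e/a](S) → 4
  ρ[d/h](ρ[e/a](S)) → 4
  π[e,d](ρ[d/h](ρ[e/a](S))) → 4
  (σ[d>8](π[e,d](T)) ∪ π[e,d](ρ[d/h](ρ[e/a](S)))) → 5
E2 subexpression sizes:
  S → 4
  ρ[e/a](S) → 4
  ρ[d/h](ρ[e/a](S)) → 4
  π[e,d](ρ[d/h](ρ[e/a](S))) → 4
  T → 6
  π[e,d](T) → 6
  σ[d>8](π[e,d](T)) → 1
  (π[e,d](ρ[d/h](ρ[e/a](S))) ∪ σ[d>8](π[e,d](T))) → 5

E1 and E2 produce the same multiset:
e | d
2 | 9
3 | 7
5 | 1
9 | 7
9 | 9

yes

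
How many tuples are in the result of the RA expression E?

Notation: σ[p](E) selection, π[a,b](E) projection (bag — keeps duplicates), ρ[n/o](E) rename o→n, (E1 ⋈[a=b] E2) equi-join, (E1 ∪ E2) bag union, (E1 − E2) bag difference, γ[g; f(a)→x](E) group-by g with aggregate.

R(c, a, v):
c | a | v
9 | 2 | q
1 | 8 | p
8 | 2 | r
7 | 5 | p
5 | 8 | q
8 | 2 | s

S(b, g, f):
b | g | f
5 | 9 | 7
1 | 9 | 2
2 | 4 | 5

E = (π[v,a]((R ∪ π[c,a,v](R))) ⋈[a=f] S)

Row counts bottom-up:
  R → 6
  R → 6
  π[c,a,v](R) → 6
  (R ∪ π[c,a,v](R)) → 12
  π[v,a]((R ∪ π[c,a,v](R))) → 12
  S → 3
  (π[v,a]((R ∪ π[c,a,v](R))) ⋈[a=f] S) → 8

|E| = 8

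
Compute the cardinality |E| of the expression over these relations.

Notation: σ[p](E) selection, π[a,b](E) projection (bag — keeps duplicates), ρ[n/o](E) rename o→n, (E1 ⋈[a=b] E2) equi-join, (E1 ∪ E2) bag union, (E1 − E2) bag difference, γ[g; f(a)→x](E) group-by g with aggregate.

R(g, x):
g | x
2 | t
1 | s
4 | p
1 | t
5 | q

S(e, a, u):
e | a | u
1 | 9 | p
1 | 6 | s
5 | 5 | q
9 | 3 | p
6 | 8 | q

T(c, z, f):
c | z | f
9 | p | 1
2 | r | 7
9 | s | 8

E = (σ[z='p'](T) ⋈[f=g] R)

Row counts bottom-up:
  T → 3
  σ[z='p'](T) → 1
  R → 5
  (σ[z='p'](T) ⋈[f=g] R) → 2

|E| = 2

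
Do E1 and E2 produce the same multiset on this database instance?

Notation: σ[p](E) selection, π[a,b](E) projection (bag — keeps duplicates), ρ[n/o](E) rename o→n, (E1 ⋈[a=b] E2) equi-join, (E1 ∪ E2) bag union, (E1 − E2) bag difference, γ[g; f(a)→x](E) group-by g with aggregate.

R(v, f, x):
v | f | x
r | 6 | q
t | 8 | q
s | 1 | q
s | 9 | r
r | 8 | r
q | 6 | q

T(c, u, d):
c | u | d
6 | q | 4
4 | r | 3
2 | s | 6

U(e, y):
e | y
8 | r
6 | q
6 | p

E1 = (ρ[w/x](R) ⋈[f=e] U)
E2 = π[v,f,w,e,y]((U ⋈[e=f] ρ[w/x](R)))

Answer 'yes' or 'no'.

E1 stepwise |·|:
  R → 6
  ρ[w/x](R) → 6
  U → 3
  (ρ[w/x](R) ⋈[f=e] U) → 6
E2 stepwise |·|:
  U → 3
  R → 6
  ρ[w/x](R) → 6
  (U ⋈[e=f] ρ[w/x](R)) → 6
  π[v,f,w,e,y]((U ⋈[e=f] ρ[w/x](R))) → 6

E1 and E2 produce the same multiset:
v | f | w | e | y
q | 6 | q | 6 | p
q | 6 | q | 6 | q
r | 6 | q | 6 | p
r | 6 | q | 6 | q
r | 8 | r | 8 | r
t | 8 | q | 8 | r

yes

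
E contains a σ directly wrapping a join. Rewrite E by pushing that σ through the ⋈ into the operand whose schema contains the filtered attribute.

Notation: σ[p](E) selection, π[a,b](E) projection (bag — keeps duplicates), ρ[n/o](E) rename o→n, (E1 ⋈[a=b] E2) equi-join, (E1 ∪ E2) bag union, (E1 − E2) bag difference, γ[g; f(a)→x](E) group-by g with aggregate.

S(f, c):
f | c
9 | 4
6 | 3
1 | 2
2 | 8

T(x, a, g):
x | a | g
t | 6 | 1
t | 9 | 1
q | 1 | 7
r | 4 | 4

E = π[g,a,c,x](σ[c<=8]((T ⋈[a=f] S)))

σ filters on c, owned by the right side.
E' = π[g,a,c,x]((T ⋈[a=f] σ[c<=8](S)))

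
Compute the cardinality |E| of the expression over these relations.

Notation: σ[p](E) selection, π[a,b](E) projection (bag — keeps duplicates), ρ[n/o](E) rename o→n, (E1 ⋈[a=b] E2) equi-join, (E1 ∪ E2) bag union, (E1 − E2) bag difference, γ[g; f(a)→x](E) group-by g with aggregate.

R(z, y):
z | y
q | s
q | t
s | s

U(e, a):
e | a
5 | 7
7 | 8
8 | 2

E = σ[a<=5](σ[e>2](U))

Row counts bottom-up:
  U → 3
  σ[e>2](U) → 3
  σ[a<=5](σ[e>2](U)) → 1

|E| = 1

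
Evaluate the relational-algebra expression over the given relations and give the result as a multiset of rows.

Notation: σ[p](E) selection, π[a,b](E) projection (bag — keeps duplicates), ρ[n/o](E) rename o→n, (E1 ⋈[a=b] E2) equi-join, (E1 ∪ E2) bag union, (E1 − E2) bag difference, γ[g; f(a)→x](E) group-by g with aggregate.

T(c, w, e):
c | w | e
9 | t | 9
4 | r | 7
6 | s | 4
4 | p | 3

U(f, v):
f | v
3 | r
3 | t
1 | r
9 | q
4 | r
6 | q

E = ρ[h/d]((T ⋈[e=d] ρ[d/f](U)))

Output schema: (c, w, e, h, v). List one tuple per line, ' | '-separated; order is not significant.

Subexpression sizes:
  T → 4
  U → 6
  ρ[d/f](U) → 6
  (T ⋈[e=d] ρ[d/f](U)) → 4
  ρ[h/d]((T ⋈[e=d] ρ[d/f](U))) → 4

== RESULT ==
c | w | e | h | v
4 | p | 3 | 3 | r
4 | p | 3 | 3 | t
6 | s | 4 | 4 | r
9 | t | 9 | 9 | q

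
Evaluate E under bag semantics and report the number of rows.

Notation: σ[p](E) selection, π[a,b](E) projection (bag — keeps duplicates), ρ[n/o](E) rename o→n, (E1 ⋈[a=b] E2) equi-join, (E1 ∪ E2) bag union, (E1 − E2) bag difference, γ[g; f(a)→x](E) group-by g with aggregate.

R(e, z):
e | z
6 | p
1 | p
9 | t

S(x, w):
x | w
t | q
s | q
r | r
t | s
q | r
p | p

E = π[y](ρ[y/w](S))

Stepwise |·|:
  S → 6
  ρ[y/w](S) → 6
  π[y](ρ[y/w](S)) → 6

|E| = 6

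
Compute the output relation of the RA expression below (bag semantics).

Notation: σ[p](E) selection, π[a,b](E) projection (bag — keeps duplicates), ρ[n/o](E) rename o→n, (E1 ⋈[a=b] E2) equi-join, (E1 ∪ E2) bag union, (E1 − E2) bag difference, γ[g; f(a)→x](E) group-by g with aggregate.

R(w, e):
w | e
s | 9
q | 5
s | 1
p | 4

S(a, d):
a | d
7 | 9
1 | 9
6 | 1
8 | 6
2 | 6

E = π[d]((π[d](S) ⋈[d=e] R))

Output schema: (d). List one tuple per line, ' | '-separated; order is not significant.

Per-node cardinality:
  S → 5
  π[d](S) → 5
  R → 4
  (π[d](S) ⋈[d=e] R) → 3
  π[d]((π[d](S) ⋈[d=e] R)) → 3

== RESULT ==
d
1
9
9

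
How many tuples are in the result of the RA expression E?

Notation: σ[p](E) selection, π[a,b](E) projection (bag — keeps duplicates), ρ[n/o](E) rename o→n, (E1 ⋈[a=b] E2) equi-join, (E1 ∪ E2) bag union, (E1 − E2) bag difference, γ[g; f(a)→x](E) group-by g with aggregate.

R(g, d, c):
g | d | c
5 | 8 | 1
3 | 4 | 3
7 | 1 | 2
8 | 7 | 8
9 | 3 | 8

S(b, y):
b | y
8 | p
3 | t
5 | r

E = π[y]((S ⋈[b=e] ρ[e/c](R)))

Subexpression sizes:
  S → 3
  R → 5
  ρ[e/c](R) → 5
  (S ⋈[b=e] ρ[e/c](R)) → 3
  π[y]((S ⋈[b=e] ρ[e/c](R))) → 3

|E| = 3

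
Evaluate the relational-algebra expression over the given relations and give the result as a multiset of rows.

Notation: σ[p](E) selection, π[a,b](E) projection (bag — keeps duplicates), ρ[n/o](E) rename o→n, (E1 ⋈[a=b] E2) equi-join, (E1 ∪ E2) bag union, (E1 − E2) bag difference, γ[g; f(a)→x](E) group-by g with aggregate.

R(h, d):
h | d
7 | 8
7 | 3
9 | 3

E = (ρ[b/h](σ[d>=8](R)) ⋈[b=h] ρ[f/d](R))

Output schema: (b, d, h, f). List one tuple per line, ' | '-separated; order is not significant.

Per-node cardinality:
  R → 3
  σ[d>=8](R) → 1
  ρ[b/h](σ[d>=8](R)) → 1
  R → 3
  ρ[f/d](R) → 3
  (ρ[b/h](σ[d>=8](R)) ⋈[b=h] ρ[f/d](R)) → 2

== RESULT ==
b | d | h | f
7 | 8 | 7 | 3
7 | 8 | 7 | 8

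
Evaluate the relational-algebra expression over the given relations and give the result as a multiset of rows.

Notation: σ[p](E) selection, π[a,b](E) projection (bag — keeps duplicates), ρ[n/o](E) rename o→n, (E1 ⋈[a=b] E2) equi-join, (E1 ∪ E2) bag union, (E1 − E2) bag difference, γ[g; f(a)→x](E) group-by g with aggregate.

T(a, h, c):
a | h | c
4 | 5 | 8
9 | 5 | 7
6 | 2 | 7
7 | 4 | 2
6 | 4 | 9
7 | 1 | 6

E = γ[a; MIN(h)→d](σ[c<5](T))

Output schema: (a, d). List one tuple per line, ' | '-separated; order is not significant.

Per-node cardinality:
  T → 6
  σ[c<5](T) → 1
  γ[a; MIN(h)→d](σ[c<5](T)) → 1

== RESULT ==
a | d
7 | 4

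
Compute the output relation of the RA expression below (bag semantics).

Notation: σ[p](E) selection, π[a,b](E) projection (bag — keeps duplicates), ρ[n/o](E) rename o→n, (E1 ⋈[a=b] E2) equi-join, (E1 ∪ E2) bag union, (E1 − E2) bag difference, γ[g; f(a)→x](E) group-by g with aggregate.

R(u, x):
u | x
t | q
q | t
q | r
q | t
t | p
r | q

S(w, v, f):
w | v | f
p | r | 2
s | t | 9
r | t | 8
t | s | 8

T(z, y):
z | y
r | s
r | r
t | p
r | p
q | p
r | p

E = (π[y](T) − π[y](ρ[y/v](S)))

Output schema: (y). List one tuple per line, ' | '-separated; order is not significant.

Row counts bottom-up:
  T → 6
  π[y](T) → 6
  S → 4
  ρ[y/v](S) → 4
  π[y](ρ[y/v](S)) → 4
  (π[y](T) − π[y](ρ[y/v](S))) → 4

== RESULT ==
y
p
p
p
p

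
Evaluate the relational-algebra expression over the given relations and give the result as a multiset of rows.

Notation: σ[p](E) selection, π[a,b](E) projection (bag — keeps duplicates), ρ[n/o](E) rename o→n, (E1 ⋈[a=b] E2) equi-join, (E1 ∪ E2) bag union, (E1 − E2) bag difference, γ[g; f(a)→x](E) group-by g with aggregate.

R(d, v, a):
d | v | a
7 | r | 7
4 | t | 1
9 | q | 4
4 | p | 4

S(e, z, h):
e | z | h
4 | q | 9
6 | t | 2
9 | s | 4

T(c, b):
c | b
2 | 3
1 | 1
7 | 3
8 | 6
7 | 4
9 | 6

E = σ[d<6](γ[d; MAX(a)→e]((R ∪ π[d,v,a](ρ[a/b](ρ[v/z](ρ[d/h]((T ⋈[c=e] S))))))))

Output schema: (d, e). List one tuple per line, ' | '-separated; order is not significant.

Stepwise |·|:
  R → 4
  T → 6
  S → 3
  (T ⋈[c=e] S) → 1
  ρ[d/h]((T ⋈[c=e] S)) → 1
  ρ[v/z](ρ[d/h]((T ⋈[c=e] S))) → 1
  ρ[a/b](ρ[v/z](ρ[d/h]((T ⋈[c=e] S)))) → 1
  π[d,v,a](ρ[a/b](ρ[v/z](ρ[d/h]((T ⋈[c=e] S))))) → 1
  (R ∪ π[d,v,a](ρ[a/b](ρ[v/z](ρ[d/h]((T ⋈[c=e] S)))))) → 5
  γ[d; MAX(a)→e]((R ∪ π[d,v,a](ρ[a/b](ρ[v/z](ρ[d/h]((T ⋈[c=e] S))))))) → 3
  σ[d<6](γ[d; MAX(a)→e]((R ∪ π[d,v,a](ρ[a/b](ρ[v/z](ρ[d/h]((T ⋈[c=e] S)))))))) → 1

== RESULT ==
d | e
4 | 6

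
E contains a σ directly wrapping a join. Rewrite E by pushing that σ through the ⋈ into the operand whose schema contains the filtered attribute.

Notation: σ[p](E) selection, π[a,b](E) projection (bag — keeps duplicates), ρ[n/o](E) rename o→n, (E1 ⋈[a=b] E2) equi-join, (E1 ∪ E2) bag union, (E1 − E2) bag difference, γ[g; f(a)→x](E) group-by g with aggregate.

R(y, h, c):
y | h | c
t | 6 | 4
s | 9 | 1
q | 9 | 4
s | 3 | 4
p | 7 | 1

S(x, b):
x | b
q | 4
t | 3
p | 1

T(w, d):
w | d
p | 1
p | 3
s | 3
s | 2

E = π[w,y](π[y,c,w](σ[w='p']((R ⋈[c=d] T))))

σ filters on w, owned by the right side.
E' = π[w,y](π[y,c,w]((R ⋈[c=d] σ[w='p'](T))))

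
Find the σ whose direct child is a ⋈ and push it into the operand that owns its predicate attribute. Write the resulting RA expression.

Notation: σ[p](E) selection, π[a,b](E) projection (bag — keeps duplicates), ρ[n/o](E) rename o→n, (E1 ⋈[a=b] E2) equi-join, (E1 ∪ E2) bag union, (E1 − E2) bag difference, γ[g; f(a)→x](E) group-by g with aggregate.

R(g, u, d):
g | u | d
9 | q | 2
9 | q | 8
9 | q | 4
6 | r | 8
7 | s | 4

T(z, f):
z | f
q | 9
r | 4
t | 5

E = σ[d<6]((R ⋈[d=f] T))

σ filters on d, owned by the left side.
E' = (σ[d<6](R) ⋈[d=f] T)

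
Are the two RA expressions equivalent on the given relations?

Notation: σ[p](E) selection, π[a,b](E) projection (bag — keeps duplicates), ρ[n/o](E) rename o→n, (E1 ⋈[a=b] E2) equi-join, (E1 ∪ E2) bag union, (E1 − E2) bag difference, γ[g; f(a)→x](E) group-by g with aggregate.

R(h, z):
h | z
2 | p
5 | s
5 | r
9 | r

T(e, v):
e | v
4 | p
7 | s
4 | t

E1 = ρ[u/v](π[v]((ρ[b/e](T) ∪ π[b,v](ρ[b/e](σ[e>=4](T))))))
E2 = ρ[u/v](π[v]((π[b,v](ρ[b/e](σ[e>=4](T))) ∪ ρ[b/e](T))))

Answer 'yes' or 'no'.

E1 stepwise |·|:
  T → 3
  ρ[b/e](T) → 3
  T → 3
  σ[e>=4](T) → 3
  ρ[b/e](σ[e>=4](T)) → 3
  π[b,v](ρ[b/e](σ[e>=4](T))) → 3
  (ρ[b/e](T) ∪ π[b,v](ρ[b/e](σ[e>=4](T)))) → 6
  π[v]((ρ[b/e](T) ∪ π[b,v](ρ[b/e](σ[e>=4](T))))) → 6
  ρ[u/v](π[v]((ρ[b/e](T) ∪ π[b,v](ρ[b/e](σ[e>=4](T)))))) → 6
E2 stepwise |·|:
  T → 3
  σ[e>=4](T) → 3
  ρ[b/e](σ[e>=4](T)) → 3
  π[b,v](ρ[b/e](σ[e>=4](T))) → 3
  T → 3
  ρ[b/e](T) → 3
  (π[b,v](ρ[b/e](σ[e>=4](T))) ∪ ρ[b/e](T)) → 6
  π[v]((π[b,v](ρ[b/e](σ[e>=4](T))) ∪ ρ[b/e](T))) → 6
  ρ[u/v](π[v]((π[b,v](ρ[b/e](σ[e>=4](T))) ∪ ρ[b/e](T)))) → 6

E1 and E2 produce the same multiset:
u
p
p
s
s
t
t

yes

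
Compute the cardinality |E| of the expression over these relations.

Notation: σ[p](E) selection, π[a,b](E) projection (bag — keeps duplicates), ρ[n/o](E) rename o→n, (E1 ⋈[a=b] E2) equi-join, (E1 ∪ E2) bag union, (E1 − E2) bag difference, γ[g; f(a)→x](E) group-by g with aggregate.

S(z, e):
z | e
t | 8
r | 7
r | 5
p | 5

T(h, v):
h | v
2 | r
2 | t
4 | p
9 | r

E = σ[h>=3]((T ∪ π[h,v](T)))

Row counts bottom-up:
  T → 4
  T → 4
  π[h,v](T) → 4
  (T ∪ π[h,v](T)) → 8
  σ[h>=3]((T ∪ π[h,v](T))) → 4

|E| = 4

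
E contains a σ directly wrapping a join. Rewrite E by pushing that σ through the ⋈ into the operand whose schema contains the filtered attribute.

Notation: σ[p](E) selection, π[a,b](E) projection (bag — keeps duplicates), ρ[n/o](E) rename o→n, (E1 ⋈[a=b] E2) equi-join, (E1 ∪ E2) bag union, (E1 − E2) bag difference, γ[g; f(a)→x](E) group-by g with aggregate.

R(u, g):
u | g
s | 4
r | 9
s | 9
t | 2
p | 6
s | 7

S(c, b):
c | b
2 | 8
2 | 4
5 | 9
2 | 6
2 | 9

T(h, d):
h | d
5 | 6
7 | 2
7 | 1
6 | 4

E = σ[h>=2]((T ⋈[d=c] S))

σ filters on h, owned by the left side.
E' = (σ[h>=2](T) ⋈[d=c] S)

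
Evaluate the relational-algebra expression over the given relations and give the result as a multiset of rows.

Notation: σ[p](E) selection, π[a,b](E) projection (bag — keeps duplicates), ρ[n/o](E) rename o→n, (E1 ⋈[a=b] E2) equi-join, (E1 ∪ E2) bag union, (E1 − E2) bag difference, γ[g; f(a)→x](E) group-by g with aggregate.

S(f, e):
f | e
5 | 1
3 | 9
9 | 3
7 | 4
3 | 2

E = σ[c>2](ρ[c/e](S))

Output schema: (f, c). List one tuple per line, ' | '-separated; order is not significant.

Row counts bottom-up:
  S → 5
  ρ[c/e](S) → 5
  σ[c>2](ρ[c/e](S)) → 3

== RESULT ==
f | c
3 | 9
7 | 4
9 | 3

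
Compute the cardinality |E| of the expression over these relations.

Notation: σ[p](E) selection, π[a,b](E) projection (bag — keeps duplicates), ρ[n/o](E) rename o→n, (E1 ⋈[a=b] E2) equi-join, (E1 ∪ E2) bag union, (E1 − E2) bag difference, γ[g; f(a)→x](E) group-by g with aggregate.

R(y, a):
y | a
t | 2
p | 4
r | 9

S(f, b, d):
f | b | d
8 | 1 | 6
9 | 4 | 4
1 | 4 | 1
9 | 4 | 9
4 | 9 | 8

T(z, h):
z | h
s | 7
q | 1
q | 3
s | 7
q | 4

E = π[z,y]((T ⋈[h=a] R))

Subexpression sizes:
  T → 5
  R → 3
  (T ⋈[h=a] R) → 1
  π[z,y]((T ⋈[h=a] R)) → 1

|E| = 1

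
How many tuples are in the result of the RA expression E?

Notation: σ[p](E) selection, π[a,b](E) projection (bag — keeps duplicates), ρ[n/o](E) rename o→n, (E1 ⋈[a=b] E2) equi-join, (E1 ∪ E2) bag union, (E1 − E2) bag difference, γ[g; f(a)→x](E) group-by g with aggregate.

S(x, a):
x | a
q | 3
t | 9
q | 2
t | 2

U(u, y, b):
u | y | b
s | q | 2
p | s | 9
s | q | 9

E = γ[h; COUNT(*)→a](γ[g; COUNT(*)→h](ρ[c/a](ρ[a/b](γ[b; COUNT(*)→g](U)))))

Subexpression sizes:
  U → 3
  γ[b; COUNT(*)→g](U) → 2
  ρ[a/b](γ[b; COUNT(*)→g](U)) → 2
  ρ[c/a](ρ[a/b](γ[b; COUNT(*)→g](U))) → 2
  γ[g; COUNT(*)→h](ρ[c/a](ρ[a/b](γ[b; COUNT(*)→g](U)))) → 2
  γ[h; COUNT(*)→a](γ[g; COUNT(*)→h](ρ[c/a](ρ[a/b](γ[b; COUNT(*)→g](U))))) → 1

|E| = 1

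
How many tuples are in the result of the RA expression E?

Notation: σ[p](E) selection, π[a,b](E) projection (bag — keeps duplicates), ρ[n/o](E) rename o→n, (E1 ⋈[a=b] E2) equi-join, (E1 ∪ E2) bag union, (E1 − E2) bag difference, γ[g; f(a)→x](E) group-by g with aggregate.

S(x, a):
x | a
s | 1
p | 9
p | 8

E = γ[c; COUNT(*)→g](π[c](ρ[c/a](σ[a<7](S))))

Subexpression sizes:
  S → 3
  σ[a<7](S) → 1
  ρ[c/a](σ[a<7](S)) → 1
  π[c](ρ[c/a](σ[a<7](S))) → 1
  γ[c; COUNT(*)→g](π[c](ρ[c/a](σ[a<7](S)))) → 1

|E| = 1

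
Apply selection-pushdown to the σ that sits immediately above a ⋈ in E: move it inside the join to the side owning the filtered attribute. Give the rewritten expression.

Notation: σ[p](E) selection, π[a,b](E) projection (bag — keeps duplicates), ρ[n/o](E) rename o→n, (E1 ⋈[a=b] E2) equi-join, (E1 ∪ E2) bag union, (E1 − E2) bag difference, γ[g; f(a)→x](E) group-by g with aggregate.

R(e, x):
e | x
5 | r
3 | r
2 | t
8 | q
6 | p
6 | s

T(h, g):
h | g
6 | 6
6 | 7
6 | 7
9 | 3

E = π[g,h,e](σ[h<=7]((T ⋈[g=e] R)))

σ filters on h, owned by the left side.
E' = π[g,h,e]((σ[h<=7](T) ⋈[g=e] R))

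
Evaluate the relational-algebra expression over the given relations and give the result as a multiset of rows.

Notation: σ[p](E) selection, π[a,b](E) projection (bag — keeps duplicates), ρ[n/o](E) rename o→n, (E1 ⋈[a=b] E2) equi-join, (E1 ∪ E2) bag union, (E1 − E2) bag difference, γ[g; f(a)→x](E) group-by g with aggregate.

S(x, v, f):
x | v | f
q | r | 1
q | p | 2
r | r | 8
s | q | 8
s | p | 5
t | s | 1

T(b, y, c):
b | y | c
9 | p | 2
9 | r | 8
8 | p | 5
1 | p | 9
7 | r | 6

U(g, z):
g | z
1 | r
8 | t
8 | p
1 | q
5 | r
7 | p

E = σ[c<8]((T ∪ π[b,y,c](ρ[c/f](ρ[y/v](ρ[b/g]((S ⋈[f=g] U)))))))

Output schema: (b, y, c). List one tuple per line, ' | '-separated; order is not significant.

Per-node cardinality:
  T → 5
  S → 6
  U → 6
  (S ⋈[f=g] U) → 9
  ρ[b/g]((S ⋈[f=g] U)) → 9
  ρ[y/v](ρ[b/g]((S ⋈[f=g] U))) → 9
  ρ[c/f](ρ[y/v](ρ[b/g]((S ⋈[f=g] U)))) → 9
  π[b,y,c](ρ[c/f](ρ[y/v](ρ[b/g]((S ⋈[f=g] U))))) → 9
  (T ∪ π[b,y,c](ρ[c/f](ρ[y/v](ρ[b/g]((S ⋈[f=g] U)))))) → 14
  σ[c<8]((T ∪ π[b,y,c](ρ[c/f](ρ[y/v](ρ[b/g]((S ⋈[f=g] U))))))) → 8

== RESULT ==
b | y | c
1 | r | 1
1 | r | 1
1 | s | 1
1 | s | 1
5 | p | 5
7 | r | 6
8 | p | 5
9 | p | 2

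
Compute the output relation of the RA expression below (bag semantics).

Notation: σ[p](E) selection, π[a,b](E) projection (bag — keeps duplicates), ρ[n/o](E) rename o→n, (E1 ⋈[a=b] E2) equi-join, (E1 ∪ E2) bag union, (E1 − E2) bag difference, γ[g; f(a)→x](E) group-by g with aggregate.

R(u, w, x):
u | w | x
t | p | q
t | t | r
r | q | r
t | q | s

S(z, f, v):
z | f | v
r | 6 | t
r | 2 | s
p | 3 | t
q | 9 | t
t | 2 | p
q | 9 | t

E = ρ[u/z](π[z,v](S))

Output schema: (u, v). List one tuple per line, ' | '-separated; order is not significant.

Subexpression sizes:
  S → 6
  π[z,v](S) → 6
  ρ[u/z](π[z,v](S)) → 6

== RESULT ==
u | v
p | t
q | t
q | t
r | s
r | t
t | p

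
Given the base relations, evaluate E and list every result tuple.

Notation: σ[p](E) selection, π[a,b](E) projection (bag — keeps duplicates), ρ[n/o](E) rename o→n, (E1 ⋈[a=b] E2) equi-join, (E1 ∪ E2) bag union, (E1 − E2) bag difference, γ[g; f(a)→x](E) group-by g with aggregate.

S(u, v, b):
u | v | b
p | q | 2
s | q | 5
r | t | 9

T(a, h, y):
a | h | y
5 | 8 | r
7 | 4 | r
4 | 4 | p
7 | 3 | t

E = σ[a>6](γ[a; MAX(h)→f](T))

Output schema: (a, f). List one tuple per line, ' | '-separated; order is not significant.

Per-node cardinality:
  T → 4
  γ[a; MAX(h)→f](T) → 3
  σ[a>6](γ[a; MAX(h)→f](T)) → 1

== RESULT ==
a | f
7 | 4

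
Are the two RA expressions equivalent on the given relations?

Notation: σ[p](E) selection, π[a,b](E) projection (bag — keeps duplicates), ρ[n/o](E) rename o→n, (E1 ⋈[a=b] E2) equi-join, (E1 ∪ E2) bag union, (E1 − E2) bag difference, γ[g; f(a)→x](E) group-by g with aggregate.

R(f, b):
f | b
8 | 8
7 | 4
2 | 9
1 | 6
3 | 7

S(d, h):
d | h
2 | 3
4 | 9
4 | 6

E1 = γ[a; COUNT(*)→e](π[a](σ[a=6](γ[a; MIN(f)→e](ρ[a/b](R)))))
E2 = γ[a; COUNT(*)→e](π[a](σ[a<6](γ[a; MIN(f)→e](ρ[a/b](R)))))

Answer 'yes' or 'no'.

E1 row counts bottom-up:
  R → 5
  ρ[a/b](R) → 5
  γ[a; MIN(f)→e](ρ[a/b](R)) → 5
  σ[a=6](γ[a; MIN(f)→e](ρ[a/b](R))) → 1
  π[a](σ[a=6](γ[a; MIN(f)→e](ρ[a/b](R)))) → 1
  γ[a; COUNT(*)→e](π[a](σ[a=6](γ[a; MIN(f)→e](ρ[a/b](R))))) → 1
E2 row counts bottom-up:
  R → 5
  ρ[a/b](R) → 5
  γ[a; MIN(f)→e](ρ[a/b](R)) → 5
  σ[a<6](γ[a; MIN(f)→e](ρ[a/b](R))) → 1
  π[a](σ[a<6](γ[a; MIN(f)→e](ρ[a/b](R)))) → 1
  γ[a; COUNT(*)→e](π[a](σ[a<6](γ[a; MIN(f)→e](ρ[a/b](R))))) → 1

E1 result:
a | e
6 | 1
E2 result:
a | e
4 | 1
Witness: (6, 1) appears 1× in E1 but 0× in E2.

no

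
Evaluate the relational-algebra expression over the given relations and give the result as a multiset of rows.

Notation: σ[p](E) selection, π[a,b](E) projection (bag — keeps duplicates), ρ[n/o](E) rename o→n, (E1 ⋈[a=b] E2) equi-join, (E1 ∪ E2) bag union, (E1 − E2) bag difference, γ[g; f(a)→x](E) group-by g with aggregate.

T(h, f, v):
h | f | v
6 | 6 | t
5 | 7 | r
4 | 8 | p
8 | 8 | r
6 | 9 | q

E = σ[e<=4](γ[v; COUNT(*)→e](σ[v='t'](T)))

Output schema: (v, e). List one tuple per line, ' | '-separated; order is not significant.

Per-node cardinality:
  T → 5
  σ[v='t'](T) → 1
  γ[v; COUNT(*)→e](σ[v='t'](T)) → 1
  σ[e<=4](γ[v; COUNT(*)→e](σ[v='t'](T))) → 1

== RESULT ==
v | e
t | 1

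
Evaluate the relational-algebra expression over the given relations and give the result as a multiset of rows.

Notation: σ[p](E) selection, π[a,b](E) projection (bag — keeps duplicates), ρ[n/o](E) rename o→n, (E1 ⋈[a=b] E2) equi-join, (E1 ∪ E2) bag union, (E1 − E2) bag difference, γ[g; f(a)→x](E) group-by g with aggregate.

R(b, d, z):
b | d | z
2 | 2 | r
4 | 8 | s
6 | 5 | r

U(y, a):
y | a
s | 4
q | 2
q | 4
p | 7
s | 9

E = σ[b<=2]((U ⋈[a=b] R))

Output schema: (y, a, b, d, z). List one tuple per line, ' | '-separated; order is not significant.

Per-node cardinality:
  U → 5
  R → 3
  (U ⋈[a=b] R) → 3
  σ[b<=2]((U ⋈[a=b] R)) → 1

== RESULT ==
y | a | b | d | z
q | 2 | 2 | 2 | r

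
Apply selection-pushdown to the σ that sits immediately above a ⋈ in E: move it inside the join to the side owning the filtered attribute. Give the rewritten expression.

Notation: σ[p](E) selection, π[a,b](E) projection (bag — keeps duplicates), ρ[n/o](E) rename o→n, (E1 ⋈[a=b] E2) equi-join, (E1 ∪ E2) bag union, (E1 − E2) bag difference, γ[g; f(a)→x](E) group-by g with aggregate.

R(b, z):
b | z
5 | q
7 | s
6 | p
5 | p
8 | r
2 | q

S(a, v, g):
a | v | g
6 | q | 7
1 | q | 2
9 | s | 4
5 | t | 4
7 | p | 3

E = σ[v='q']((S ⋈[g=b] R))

σ filters on v, owned by the left side.
E' = (σ[v='q'](S) ⋈[g=b] R)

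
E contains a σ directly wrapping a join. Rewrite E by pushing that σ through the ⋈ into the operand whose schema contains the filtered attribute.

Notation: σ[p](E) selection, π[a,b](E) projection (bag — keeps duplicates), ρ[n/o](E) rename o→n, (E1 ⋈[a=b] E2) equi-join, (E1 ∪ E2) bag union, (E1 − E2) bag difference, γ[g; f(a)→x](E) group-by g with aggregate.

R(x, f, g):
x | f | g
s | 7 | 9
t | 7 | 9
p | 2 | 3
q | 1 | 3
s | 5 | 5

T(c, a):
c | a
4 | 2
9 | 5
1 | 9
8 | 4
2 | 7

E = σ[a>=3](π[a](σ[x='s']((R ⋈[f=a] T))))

σ filters on x, owned by the left side.
E' = σ[a>=3](π[a]((σ[x='s'](R) ⋈[f=a] T)))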